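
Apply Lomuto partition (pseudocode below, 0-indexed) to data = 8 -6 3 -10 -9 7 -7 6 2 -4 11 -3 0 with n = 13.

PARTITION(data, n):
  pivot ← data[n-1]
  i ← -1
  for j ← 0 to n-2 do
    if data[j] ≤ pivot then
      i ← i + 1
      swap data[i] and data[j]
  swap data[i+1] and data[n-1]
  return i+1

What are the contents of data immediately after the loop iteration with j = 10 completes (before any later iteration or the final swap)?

-6 -10 -9 -7 -4 7 8 6 2 3 11 -3 0

pivot = data[12] = 0; i = -1
j=0: data[0]=8 > 0 → no swap
j=1: data[1]=-6 ≤ 0 → i=0, swap data[0],data[1] → -6 8 3 -10 -9 7 -7 6 2 -4 11 -3 0
j=2: data[2]=3 > 0 → no swap
j=3: data[3]=-10 ≤ 0 → i=1, swap data[1],data[3] → -6 -10 3 8 -9 7 -7 6 2 -4 11 -3 0
j=4: data[4]=-9 ≤ 0 → i=2, swap data[2],data[4] → -6 -10 -9 8 3 7 -7 6 2 -4 11 -3 0
j=5: data[5]=7 > 0 → no swap
j=6: data[6]=-7 ≤ 0 → i=3, swap data[3],data[6] → -6 -10 -9 -7 3 7 8 6 2 -4 11 -3 0
j=7: data[7]=6 > 0 → no swap
j=8: data[8]=2 > 0 → no swap
j=9: data[9]=-4 ≤ 0 → i=4, swap data[4],data[9] → -6 -10 -9 -7 -4 7 8 6 2 3 11 -3 0
j=10: data[10]=11 > 0 → no swap
(after j=10) data = -6 -10 -9 -7 -4 7 8 6 2 3 11 -3 0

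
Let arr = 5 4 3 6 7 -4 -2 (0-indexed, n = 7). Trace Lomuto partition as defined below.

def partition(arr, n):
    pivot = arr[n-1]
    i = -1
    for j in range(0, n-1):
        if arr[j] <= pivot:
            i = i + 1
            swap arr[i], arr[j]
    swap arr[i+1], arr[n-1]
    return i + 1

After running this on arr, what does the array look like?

-4 -2 3 6 7 5 4

pivot = arr[6] = -2; i = -1
j=0: arr[0]=5 > -2 → no swap
j=1: arr[1]=4 > -2 → no swap
j=2: arr[2]=3 > -2 → no swap
j=3: arr[3]=6 > -2 → no swap
j=4: arr[4]=7 > -2 → no swap
j=5: arr[5]=-4 ≤ -2 → i=0, swap arr[0],arr[5] → -4 4 3 6 7 5 -2
final swap arr[1],arr[6] → -4 -2 3 6 7 5 4; return 1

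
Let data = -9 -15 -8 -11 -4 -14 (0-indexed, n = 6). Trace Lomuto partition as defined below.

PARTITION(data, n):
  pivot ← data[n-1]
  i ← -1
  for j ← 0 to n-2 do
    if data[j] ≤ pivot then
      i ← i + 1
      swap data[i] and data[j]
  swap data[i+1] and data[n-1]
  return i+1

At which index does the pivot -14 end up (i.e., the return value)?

1

pivot = data[5] = -14; i = -1
j=0: data[0]=-9 > -14 → no swap
j=1: data[1]=-15 ≤ -14 → i=0, swap data[0],data[1] → -15 -9 -8 -11 -4 -14
j=2: data[2]=-8 > -14 → no swap
j=3: data[3]=-11 > -14 → no swap
j=4: data[4]=-4 > -14 → no swap
final swap data[1],data[5] → -15 -14 -8 -11 -4 -9; return 1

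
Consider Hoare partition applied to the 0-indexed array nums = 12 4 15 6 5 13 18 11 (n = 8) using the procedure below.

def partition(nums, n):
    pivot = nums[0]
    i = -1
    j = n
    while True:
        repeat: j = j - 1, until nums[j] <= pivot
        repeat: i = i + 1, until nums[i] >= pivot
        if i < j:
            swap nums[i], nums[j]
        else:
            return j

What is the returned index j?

3

pivot=12
j stops at 7 (11), i stops at 0 (12); swap ⇒ 11 4 15 6 5 13 18 12
j stops at 4 (5), i stops at 2 (15); swap ⇒ 11 4 5 6 15 13 18 12
j stops at 3, i stops at 4; i≥j ⇒ return 3. nums=11 4 5 6 15 13 18 12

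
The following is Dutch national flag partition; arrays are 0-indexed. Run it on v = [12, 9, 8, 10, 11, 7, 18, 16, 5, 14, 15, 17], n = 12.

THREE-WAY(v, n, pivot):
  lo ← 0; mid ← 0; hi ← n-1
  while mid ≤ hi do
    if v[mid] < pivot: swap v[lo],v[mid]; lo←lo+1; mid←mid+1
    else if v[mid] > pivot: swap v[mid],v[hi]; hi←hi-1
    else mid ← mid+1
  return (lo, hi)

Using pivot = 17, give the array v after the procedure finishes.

pivot = 17; lo=0, mid=0, hi=11
v[mid]=12<17: swap v[0],v[0]; lo=1,mid=1 → [12, 9, 8, 10, 11, 7, 18, 16, 5, 14, 15, 17]
v[mid]=9<17: swap v[1],v[1]; lo=2,mid=2 → [12, 9, 8, 10, 11, 7, 18, 16, 5, 14, 15, 17]
v[mid]=8<17: swap v[2],v[2]; lo=3,mid=3 → [12, 9, 8, 10, 11, 7, 18, 16, 5, 14, 15, 17]
v[mid]=10<17: swap v[3],v[3]; lo=4,mid=4 → [12, 9, 8, 10, 11, 7, 18, 16, 5, 14, 15, 17]
v[mid]=11<17: swap v[4],v[4]; lo=5,mid=5 → [12, 9, 8, 10, 11, 7, 18, 16, 5, 14, 15, 17]
v[mid]=7<17: swap v[5],v[5]; lo=6,mid=6 → [12, 9, 8, 10, 11, 7, 18, 16, 5, 14, 15, 17]
v[mid]=18>17: swap v[6],v[11]; hi=10 → [12, 9, 8, 10, 11, 7, 17, 16, 5, 14, 15, 18]
v[mid]=17=17: mid=7
v[mid]=16<17: swap v[6],v[7]; lo=7,mid=8 → [12, 9, 8, 10, 11, 7, 16, 17, 5, 14, 15, 18]
v[mid]=5<17: swap v[7],v[8]; lo=8,mid=9 → [12, 9, 8, 10, 11, 7, 16, 5, 17, 14, 15, 18]
v[mid]=14<17: swap v[8],v[9]; lo=9,mid=10 → [12, 9, 8, 10, 11, 7, 16, 5, 14, 17, 15, 18]
v[mid]=15<17: swap v[9],v[10]; lo=10,mid=11 → [12, 9, 8, 10, 11, 7, 16, 5, 14, 15, 17, 18]
end: lo=10, hi=10; v = [12, 9, 8, 10, 11, 7, 16, 5, 14, 15, 17, 18]

[12, 9, 8, 10, 11, 7, 16, 5, 14, 15, 17, 18]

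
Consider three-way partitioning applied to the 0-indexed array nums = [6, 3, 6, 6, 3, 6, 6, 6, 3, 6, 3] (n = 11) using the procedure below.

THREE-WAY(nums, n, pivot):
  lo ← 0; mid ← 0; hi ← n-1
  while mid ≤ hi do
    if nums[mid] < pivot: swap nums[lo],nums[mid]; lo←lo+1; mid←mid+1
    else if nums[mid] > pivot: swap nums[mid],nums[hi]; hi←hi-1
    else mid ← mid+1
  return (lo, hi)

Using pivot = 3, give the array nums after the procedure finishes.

lo=0 mid=0 hi=10
6>3: swap(0,10), hi=9 ⇒ [3, 3, 6, 6, 3, 6, 6, 6, 3, 6, 6]
3=3: mid=1
3=3: mid=2
6>3: swap(2,9), hi=8 ⇒ [3, 3, 6, 6, 3, 6, 6, 6, 3, 6, 6]
6>3: swap(2,8), hi=7 ⇒ [3, 3, 3, 6, 3, 6, 6, 6, 6, 6, 6]
3=3: mid=3
6>3: swap(3,7), hi=6 ⇒ [3, 3, 3, 6, 3, 6, 6, 6, 6, 6, 6]
6>3: swap(3,6), hi=5 ⇒ [3, 3, 3, 6, 3, 6, 6, 6, 6, 6, 6]
6>3: swap(3,5), hi=4 ⇒ [3, 3, 3, 6, 3, 6, 6, 6, 6, 6, 6]
6>3: swap(3,4), hi=3 ⇒ [3, 3, 3, 3, 6, 6, 6, 6, 6, 6, 6]
3=3: mid=4
done. lo=0 hi=3; nums=[3, 3, 3, 3, 6, 6, 6, 6, 6, 6, 6]

[3, 3, 3, 3, 6, 6, 6, 6, 6, 6, 6]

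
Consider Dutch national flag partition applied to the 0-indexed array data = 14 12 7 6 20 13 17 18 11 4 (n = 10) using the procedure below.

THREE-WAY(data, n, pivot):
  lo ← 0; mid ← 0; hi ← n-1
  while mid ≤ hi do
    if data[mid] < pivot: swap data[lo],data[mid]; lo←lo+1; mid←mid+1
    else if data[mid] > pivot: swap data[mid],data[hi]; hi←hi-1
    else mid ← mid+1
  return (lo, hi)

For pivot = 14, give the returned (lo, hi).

(6, 6)

lo=0 mid=0 hi=9
14=14: mid=1
12<14: swap(0,1), lo=1 mid=2 ⇒ 12 14 7 6 20 13 17 18 11 4
7<14: swap(1,2), lo=2 mid=3 ⇒ 12 7 14 6 20 13 17 18 11 4
6<14: swap(2,3), lo=3 mid=4 ⇒ 12 7 6 14 20 13 17 18 11 4
20>14: swap(4,9), hi=8 ⇒ 12 7 6 14 4 13 17 18 11 20
4<14: swap(3,4), lo=4 mid=5 ⇒ 12 7 6 4 14 13 17 18 11 20
13<14: swap(4,5), lo=5 mid=6 ⇒ 12 7 6 4 13 14 17 18 11 20
17>14: swap(6,8), hi=7 ⇒ 12 7 6 4 13 14 11 18 17 20
11<14: swap(5,6), lo=6 mid=7 ⇒ 12 7 6 4 13 11 14 18 17 20
18>14: swap(7,7), hi=6 ⇒ 12 7 6 4 13 11 14 18 17 20
done. lo=6 hi=6; data=12 7 6 4 13 11 14 18 17 20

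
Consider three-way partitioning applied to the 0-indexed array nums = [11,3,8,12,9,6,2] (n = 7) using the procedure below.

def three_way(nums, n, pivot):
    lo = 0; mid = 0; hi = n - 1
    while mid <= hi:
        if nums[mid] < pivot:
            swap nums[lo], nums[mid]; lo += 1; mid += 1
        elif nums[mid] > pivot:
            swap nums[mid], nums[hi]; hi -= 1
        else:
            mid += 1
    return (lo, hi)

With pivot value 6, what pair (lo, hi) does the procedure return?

(2, 2)

lo=0 mid=0 hi=6
11>6: swap(0,6), hi=5 ⇒ [2,3,8,12,9,6,11]
2<6: swap(0,0), lo=1 mid=1 ⇒ [2,3,8,12,9,6,11]
3<6: swap(1,1), lo=2 mid=2 ⇒ [2,3,8,12,9,6,11]
8>6: swap(2,5), hi=4 ⇒ [2,3,6,12,9,8,11]
6=6: mid=3
12>6: swap(3,4), hi=3 ⇒ [2,3,6,9,12,8,11]
9>6: swap(3,3), hi=2 ⇒ [2,3,6,9,12,8,11]
done. lo=2 hi=2; nums=[2,3,6,9,12,8,11]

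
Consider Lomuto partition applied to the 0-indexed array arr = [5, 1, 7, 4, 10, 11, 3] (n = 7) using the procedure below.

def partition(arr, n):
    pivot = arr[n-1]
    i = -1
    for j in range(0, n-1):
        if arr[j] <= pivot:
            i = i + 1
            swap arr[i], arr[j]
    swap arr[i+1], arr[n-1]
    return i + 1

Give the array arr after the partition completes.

[1, 3, 7, 4, 10, 11, 5]

pivot=3, i=-1
j=0: 5>3, skip
j=1: 1≤3, i=0, swap(0,1) ⇒ [1, 5, 7, 4, 10, 11, 3]
j=2: 7>3, skip
j=3: 4>3, skip
j=4: 10>3, skip
j=5: 11>3, skip
swap(1,6) ⇒ [1, 3, 7, 4, 10, 11, 5]; return 1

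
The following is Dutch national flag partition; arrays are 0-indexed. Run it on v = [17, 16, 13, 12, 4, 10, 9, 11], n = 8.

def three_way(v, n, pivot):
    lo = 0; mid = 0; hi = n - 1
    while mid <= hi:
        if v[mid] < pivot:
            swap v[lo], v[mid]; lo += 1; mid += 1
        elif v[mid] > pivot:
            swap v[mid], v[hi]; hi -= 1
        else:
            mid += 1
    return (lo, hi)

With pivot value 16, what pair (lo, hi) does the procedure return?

(6, 6)

pivot = 16; lo=0, mid=0, hi=7
v[mid]=17>16: swap v[0],v[7]; hi=6 → [11, 16, 13, 12, 4, 10, 9, 17]
v[mid]=11<16: swap v[0],v[0]; lo=1,mid=1 → [11, 16, 13, 12, 4, 10, 9, 17]
v[mid]=16=16: mid=2
v[mid]=13<16: swap v[1],v[2]; lo=2,mid=3 → [11, 13, 16, 12, 4, 10, 9, 17]
v[mid]=12<16: swap v[2],v[3]; lo=3,mid=4 → [11, 13, 12, 16, 4, 10, 9, 17]
v[mid]=4<16: swap v[3],v[4]; lo=4,mid=5 → [11, 13, 12, 4, 16, 10, 9, 17]
v[mid]=10<16: swap v[4],v[5]; lo=5,mid=6 → [11, 13, 12, 4, 10, 16, 9, 17]
v[mid]=9<16: swap v[5],v[6]; lo=6,mid=7 → [11, 13, 12, 4, 10, 9, 16, 17]
end: lo=6, hi=6; v = [11, 13, 12, 4, 10, 9, 16, 17]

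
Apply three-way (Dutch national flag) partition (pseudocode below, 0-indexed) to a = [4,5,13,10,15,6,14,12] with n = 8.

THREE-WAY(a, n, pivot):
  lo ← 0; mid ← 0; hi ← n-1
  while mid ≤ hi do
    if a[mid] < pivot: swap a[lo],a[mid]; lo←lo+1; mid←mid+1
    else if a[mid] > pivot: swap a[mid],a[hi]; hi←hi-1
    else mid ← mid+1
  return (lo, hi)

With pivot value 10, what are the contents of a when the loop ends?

lo=0 mid=0 hi=7
4<10: swap(0,0), lo=1 mid=1 ⇒ [4,5,13,10,15,6,14,12]
5<10: swap(1,1), lo=2 mid=2 ⇒ [4,5,13,10,15,6,14,12]
13>10: swap(2,7), hi=6 ⇒ [4,5,12,10,15,6,14,13]
12>10: swap(2,6), hi=5 ⇒ [4,5,14,10,15,6,12,13]
14>10: swap(2,5), hi=4 ⇒ [4,5,6,10,15,14,12,13]
6<10: swap(2,2), lo=3 mid=3 ⇒ [4,5,6,10,15,14,12,13]
10=10: mid=4
15>10: swap(4,4), hi=3 ⇒ [4,5,6,10,15,14,12,13]
done. lo=3 hi=3; a=[4,5,6,10,15,14,12,13]

[4,5,6,10,15,14,12,13]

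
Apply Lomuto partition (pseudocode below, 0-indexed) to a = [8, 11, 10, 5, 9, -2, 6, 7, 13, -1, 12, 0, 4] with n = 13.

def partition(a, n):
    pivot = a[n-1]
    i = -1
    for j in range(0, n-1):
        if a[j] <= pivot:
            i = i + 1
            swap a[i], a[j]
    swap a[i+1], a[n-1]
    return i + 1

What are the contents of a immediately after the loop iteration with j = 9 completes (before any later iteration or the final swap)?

pivot = a[12] = 4; i = -1
j=0: a[0]=8 > 4 → no swap
j=1: a[1]=11 > 4 → no swap
j=2: a[2]=10 > 4 → no swap
j=3: a[3]=5 > 4 → no swap
j=4: a[4]=9 > 4 → no swap
j=5: a[5]=-2 ≤ 4 → i=0, swap a[0],a[5] → [-2, 11, 10, 5, 9, 8, 6, 7, 13, -1, 12, 0, 4]
j=6: a[6]=6 > 4 → no swap
j=7: a[7]=7 > 4 → no swap
j=8: a[8]=13 > 4 → no swap
j=9: a[9]=-1 ≤ 4 → i=1, swap a[1],a[9] → [-2, -1, 10, 5, 9, 8, 6, 7, 13, 11, 12, 0, 4]
(after j=9) a = [-2, -1, 10, 5, 9, 8, 6, 7, 13, 11, 12, 0, 4]

[-2, -1, 10, 5, 9, 8, 6, 7, 13, 11, 12, 0, 4]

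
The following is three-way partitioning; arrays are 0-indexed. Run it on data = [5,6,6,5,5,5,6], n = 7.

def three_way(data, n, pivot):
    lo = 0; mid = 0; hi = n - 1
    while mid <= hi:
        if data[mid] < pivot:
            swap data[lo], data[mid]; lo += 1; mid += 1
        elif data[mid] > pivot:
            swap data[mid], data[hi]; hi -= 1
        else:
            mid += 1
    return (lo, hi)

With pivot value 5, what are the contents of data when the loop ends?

lo=0 mid=0 hi=6
5=5: mid=1
6>5: swap(1,6), hi=5 ⇒ [5,6,6,5,5,5,6]
6>5: swap(1,5), hi=4 ⇒ [5,5,6,5,5,6,6]
5=5: mid=2
6>5: swap(2,4), hi=3 ⇒ [5,5,5,5,6,6,6]
5=5: mid=3
5=5: mid=4
done. lo=0 hi=3; data=[5,5,5,5,6,6,6]

[5,5,5,5,6,6,6]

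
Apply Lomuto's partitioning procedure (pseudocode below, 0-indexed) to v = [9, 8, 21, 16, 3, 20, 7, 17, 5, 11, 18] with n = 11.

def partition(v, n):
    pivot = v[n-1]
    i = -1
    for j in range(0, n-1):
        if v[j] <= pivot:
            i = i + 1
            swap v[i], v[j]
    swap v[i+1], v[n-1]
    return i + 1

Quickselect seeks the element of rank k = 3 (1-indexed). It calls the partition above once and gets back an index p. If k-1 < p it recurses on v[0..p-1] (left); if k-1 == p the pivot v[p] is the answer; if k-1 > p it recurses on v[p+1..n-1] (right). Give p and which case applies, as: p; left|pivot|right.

pivot=18, i=-1
j=0: 9≤18, i=0, swap(0,0) ⇒ [9, 8, 21, 16, 3, 20, 7, 17, 5, 11, 18]
j=1: 8≤18, i=1, swap(1,1) ⇒ [9, 8, 21, 16, 3, 20, 7, 17, 5, 11, 18]
j=2: 21>18, skip
j=3: 16≤18, i=2, swap(2,3) ⇒ [9, 8, 16, 21, 3, 20, 7, 17, 5, 11, 18]
j=4: 3≤18, i=3, swap(3,4) ⇒ [9, 8, 16, 3, 21, 20, 7, 17, 5, 11, 18]
j=5: 20>18, skip
j=6: 7≤18, i=4, swap(4,6) ⇒ [9, 8, 16, 3, 7, 20, 21, 17, 5, 11, 18]
j=7: 17≤18, i=5, swap(5,7) ⇒ [9, 8, 16, 3, 7, 17, 21, 20, 5, 11, 18]
j=8: 5≤18, i=6, swap(6,8) ⇒ [9, 8, 16, 3, 7, 17, 5, 20, 21, 11, 18]
j=9: 11≤18, i=7, swap(7,9) ⇒ [9, 8, 16, 3, 7, 17, 5, 11, 21, 20, 18]
swap(8,10) ⇒ [9, 8, 16, 3, 7, 17, 5, 11, 18, 20, 21]; return 8
p = 8; k-1 = 2 < 8 ⇒ left

8; left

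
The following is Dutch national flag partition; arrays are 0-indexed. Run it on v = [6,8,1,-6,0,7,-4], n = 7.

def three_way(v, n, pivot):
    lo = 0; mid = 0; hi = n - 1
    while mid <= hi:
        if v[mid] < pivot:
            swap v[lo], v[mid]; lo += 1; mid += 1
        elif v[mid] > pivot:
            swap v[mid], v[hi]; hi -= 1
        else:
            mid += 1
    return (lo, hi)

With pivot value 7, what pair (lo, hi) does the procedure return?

lo=0 mid=0 hi=6
6<7: swap(0,0), lo=1 mid=1 ⇒ [6,8,1,-6,0,7,-4]
8>7: swap(1,6), hi=5 ⇒ [6,-4,1,-6,0,7,8]
-4<7: swap(1,1), lo=2 mid=2 ⇒ [6,-4,1,-6,0,7,8]
1<7: swap(2,2), lo=3 mid=3 ⇒ [6,-4,1,-6,0,7,8]
-6<7: swap(3,3), lo=4 mid=4 ⇒ [6,-4,1,-6,0,7,8]
0<7: swap(4,4), lo=5 mid=5 ⇒ [6,-4,1,-6,0,7,8]
7=7: mid=6
done. lo=5 hi=5; v=[6,-4,1,-6,0,7,8]

(5, 5)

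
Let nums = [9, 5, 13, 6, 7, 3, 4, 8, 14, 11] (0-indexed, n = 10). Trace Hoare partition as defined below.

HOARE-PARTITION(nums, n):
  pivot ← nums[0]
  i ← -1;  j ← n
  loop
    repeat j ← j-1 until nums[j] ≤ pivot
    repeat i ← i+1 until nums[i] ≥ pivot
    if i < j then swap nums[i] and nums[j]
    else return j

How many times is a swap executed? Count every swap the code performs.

pivot = nums[0] = 9; i = -1, j = 10
j→7 (nums[7]=8≤9), i→0 (nums[0]=9≥9); i<j, swap → [8, 5, 13, 6, 7, 3, 4, 9, 14, 11]
j→6 (nums[6]=4≤9), i→2 (nums[2]=13≥9); i<j, swap → [8, 5, 4, 6, 7, 3, 13, 9, 14, 11]
j→5, i→6; i≥j, return j=5. nums = [8, 5, 4, 6, 7, 3, 13, 9, 14, 11]

2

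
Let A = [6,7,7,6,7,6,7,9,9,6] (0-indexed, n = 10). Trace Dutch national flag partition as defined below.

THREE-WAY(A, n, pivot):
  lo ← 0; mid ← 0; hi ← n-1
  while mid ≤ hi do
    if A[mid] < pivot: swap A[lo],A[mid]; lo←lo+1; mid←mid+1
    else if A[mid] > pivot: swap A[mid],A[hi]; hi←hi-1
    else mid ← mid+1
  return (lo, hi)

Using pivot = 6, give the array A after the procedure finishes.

[6,6,6,6,7,7,9,9,7,7]

lo=0 mid=0 hi=9
6=6: mid=1
7>6: swap(1,9), hi=8 ⇒ [6,6,7,6,7,6,7,9,9,7]
6=6: mid=2
7>6: swap(2,8), hi=7 ⇒ [6,6,9,6,7,6,7,9,7,7]
9>6: swap(2,7), hi=6 ⇒ [6,6,9,6,7,6,7,9,7,7]
9>6: swap(2,6), hi=5 ⇒ [6,6,7,6,7,6,9,9,7,7]
7>6: swap(2,5), hi=4 ⇒ [6,6,6,6,7,7,9,9,7,7]
6=6: mid=3
6=6: mid=4
7>6: swap(4,4), hi=3 ⇒ [6,6,6,6,7,7,9,9,7,7]
done. lo=0 hi=3; A=[6,6,6,6,7,7,9,9,7,7]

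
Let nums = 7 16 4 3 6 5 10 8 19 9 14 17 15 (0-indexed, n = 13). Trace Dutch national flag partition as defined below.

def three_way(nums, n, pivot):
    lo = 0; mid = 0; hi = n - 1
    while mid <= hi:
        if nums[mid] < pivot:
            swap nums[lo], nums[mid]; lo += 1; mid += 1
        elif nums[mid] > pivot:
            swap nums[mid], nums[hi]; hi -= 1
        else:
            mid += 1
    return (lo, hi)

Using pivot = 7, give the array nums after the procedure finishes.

5 4 3 6 7 10 8 19 9 14 17 15 16

pivot = 7; lo=0, mid=0, hi=12
nums[mid]=7=7: mid=1
nums[mid]=16>7: swap nums[1],nums[12]; hi=11 → 7 15 4 3 6 5 10 8 19 9 14 17 16
nums[mid]=15>7: swap nums[1],nums[11]; hi=10 → 7 17 4 3 6 5 10 8 19 9 14 15 16
nums[mid]=17>7: swap nums[1],nums[10]; hi=9 → 7 14 4 3 6 5 10 8 19 9 17 15 16
nums[mid]=14>7: swap nums[1],nums[9]; hi=8 → 7 9 4 3 6 5 10 8 19 14 17 15 16
nums[mid]=9>7: swap nums[1],nums[8]; hi=7 → 7 19 4 3 6 5 10 8 9 14 17 15 16
nums[mid]=19>7: swap nums[1],nums[7]; hi=6 → 7 8 4 3 6 5 10 19 9 14 17 15 16
nums[mid]=8>7: swap nums[1],nums[6]; hi=5 → 7 10 4 3 6 5 8 19 9 14 17 15 16
nums[mid]=10>7: swap nums[1],nums[5]; hi=4 → 7 5 4 3 6 10 8 19 9 14 17 15 16
nums[mid]=5<7: swap nums[0],nums[1]; lo=1,mid=2 → 5 7 4 3 6 10 8 19 9 14 17 15 16
nums[mid]=4<7: swap nums[1],nums[2]; lo=2,mid=3 → 5 4 7 3 6 10 8 19 9 14 17 15 16
nums[mid]=3<7: swap nums[2],nums[3]; lo=3,mid=4 → 5 4 3 7 6 10 8 19 9 14 17 15 16
nums[mid]=6<7: swap nums[3],nums[4]; lo=4,mid=5 → 5 4 3 6 7 10 8 19 9 14 17 15 16
end: lo=4, hi=4; nums = 5 4 3 6 7 10 8 19 9 14 17 15 16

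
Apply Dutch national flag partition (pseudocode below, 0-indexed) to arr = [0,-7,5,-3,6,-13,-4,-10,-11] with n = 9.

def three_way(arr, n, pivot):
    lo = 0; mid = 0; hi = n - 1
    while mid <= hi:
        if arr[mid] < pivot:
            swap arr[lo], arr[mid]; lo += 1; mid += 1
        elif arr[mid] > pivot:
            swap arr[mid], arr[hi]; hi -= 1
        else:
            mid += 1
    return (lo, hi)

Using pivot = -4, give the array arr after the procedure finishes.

[-11,-7,-10,-13,-4,6,-3,5,0]

lo=0 mid=0 hi=8
0>-4: swap(0,8), hi=7 ⇒ [-11,-7,5,-3,6,-13,-4,-10,0]
-11<-4: swap(0,0), lo=1 mid=1 ⇒ [-11,-7,5,-3,6,-13,-4,-10,0]
-7<-4: swap(1,1), lo=2 mid=2 ⇒ [-11,-7,5,-3,6,-13,-4,-10,0]
5>-4: swap(2,7), hi=6 ⇒ [-11,-7,-10,-3,6,-13,-4,5,0]
-10<-4: swap(2,2), lo=3 mid=3 ⇒ [-11,-7,-10,-3,6,-13,-4,5,0]
-3>-4: swap(3,6), hi=5 ⇒ [-11,-7,-10,-4,6,-13,-3,5,0]
-4=-4: mid=4
6>-4: swap(4,5), hi=4 ⇒ [-11,-7,-10,-4,-13,6,-3,5,0]
-13<-4: swap(3,4), lo=4 mid=5 ⇒ [-11,-7,-10,-13,-4,6,-3,5,0]
done. lo=4 hi=4; arr=[-11,-7,-10,-13,-4,6,-3,5,0]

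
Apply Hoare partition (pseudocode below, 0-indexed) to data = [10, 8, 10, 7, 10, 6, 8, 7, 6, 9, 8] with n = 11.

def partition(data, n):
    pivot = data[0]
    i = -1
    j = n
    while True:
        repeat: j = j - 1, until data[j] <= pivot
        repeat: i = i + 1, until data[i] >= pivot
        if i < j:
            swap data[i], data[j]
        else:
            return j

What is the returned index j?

pivot=10
j stops at 10 (8), i stops at 0 (10); swap ⇒ [8, 8, 10, 7, 10, 6, 8, 7, 6, 9, 10]
j stops at 9 (9), i stops at 2 (10); swap ⇒ [8, 8, 9, 7, 10, 6, 8, 7, 6, 10, 10]
j stops at 8 (6), i stops at 4 (10); swap ⇒ [8, 8, 9, 7, 6, 6, 8, 7, 10, 10, 10]
j stops at 7, i stops at 8; i≥j ⇒ return 7. data=[8, 8, 9, 7, 6, 6, 8, 7, 10, 10, 10]

7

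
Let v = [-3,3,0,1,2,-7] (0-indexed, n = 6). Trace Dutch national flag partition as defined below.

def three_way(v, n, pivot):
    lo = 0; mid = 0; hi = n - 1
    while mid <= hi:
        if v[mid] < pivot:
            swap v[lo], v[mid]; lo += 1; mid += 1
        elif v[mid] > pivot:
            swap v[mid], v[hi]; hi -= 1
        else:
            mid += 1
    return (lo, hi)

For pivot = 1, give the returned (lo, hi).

(3, 3)

lo=0 mid=0 hi=5
-3<1: swap(0,0), lo=1 mid=1 ⇒ [-3,3,0,1,2,-7]
3>1: swap(1,5), hi=4 ⇒ [-3,-7,0,1,2,3]
-7<1: swap(1,1), lo=2 mid=2 ⇒ [-3,-7,0,1,2,3]
0<1: swap(2,2), lo=3 mid=3 ⇒ [-3,-7,0,1,2,3]
1=1: mid=4
2>1: swap(4,4), hi=3 ⇒ [-3,-7,0,1,2,3]
done. lo=3 hi=3; v=[-3,-7,0,1,2,3]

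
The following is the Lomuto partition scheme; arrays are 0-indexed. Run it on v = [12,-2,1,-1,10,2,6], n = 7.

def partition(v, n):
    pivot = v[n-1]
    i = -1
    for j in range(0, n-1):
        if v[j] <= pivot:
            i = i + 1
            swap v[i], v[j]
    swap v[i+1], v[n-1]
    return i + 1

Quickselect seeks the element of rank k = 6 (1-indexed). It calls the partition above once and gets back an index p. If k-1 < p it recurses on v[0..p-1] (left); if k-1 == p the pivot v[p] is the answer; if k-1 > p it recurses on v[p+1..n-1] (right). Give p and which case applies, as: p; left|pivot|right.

4; right

pivot = v[6] = 6; i = -1
j=0: v[0]=12 > 6 → no swap
j=1: v[1]=-2 ≤ 6 → i=0, swap v[0],v[1] → [-2,12,1,-1,10,2,6]
j=2: v[2]=1 ≤ 6 → i=1, swap v[1],v[2] → [-2,1,12,-1,10,2,6]
j=3: v[3]=-1 ≤ 6 → i=2, swap v[2],v[3] → [-2,1,-1,12,10,2,6]
j=4: v[4]=10 > 6 → no swap
j=5: v[5]=2 ≤ 6 → i=3, swap v[3],v[5] → [-2,1,-1,2,10,12,6]
final swap v[4],v[6] → [-2,1,-1,2,6,12,10]; return 4
p = 4; k-1 = 5 > 4 ⇒ right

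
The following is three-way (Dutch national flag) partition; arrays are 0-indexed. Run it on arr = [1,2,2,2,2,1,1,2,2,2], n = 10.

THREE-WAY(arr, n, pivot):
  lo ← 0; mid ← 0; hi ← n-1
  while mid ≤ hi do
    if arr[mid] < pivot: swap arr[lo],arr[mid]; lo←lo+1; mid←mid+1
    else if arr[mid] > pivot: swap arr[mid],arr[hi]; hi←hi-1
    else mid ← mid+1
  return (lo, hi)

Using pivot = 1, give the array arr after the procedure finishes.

[1,1,1,2,2,2,2,2,2,2]

pivot = 1; lo=0, mid=0, hi=9
arr[mid]=1=1: mid=1
arr[mid]=2>1: swap arr[1],arr[9]; hi=8 → [1,2,2,2,2,1,1,2,2,2]
arr[mid]=2>1: swap arr[1],arr[8]; hi=7 → [1,2,2,2,2,1,1,2,2,2]
arr[mid]=2>1: swap arr[1],arr[7]; hi=6 → [1,2,2,2,2,1,1,2,2,2]
arr[mid]=2>1: swap arr[1],arr[6]; hi=5 → [1,1,2,2,2,1,2,2,2,2]
arr[mid]=1=1: mid=2
arr[mid]=2>1: swap arr[2],arr[5]; hi=4 → [1,1,1,2,2,2,2,2,2,2]
arr[mid]=1=1: mid=3
arr[mid]=2>1: swap arr[3],arr[4]; hi=3 → [1,1,1,2,2,2,2,2,2,2]
arr[mid]=2>1: swap arr[3],arr[3]; hi=2 → [1,1,1,2,2,2,2,2,2,2]
end: lo=0, hi=2; arr = [1,1,1,2,2,2,2,2,2,2]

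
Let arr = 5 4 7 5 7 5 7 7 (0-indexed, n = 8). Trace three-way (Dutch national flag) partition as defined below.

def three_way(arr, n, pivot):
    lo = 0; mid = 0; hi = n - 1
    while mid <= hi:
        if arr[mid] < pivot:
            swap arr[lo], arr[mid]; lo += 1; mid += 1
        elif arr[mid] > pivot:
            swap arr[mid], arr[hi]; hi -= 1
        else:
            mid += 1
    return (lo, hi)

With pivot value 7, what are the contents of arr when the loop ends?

pivot = 7; lo=0, mid=0, hi=7
arr[mid]=5<7: swap arr[0],arr[0]; lo=1,mid=1 → 5 4 7 5 7 5 7 7
arr[mid]=4<7: swap arr[1],arr[1]; lo=2,mid=2 → 5 4 7 5 7 5 7 7
arr[mid]=7=7: mid=3
arr[mid]=5<7: swap arr[2],arr[3]; lo=3,mid=4 → 5 4 5 7 7 5 7 7
arr[mid]=7=7: mid=5
arr[mid]=5<7: swap arr[3],arr[5]; lo=4,mid=6 → 5 4 5 5 7 7 7 7
arr[mid]=7=7: mid=7
arr[mid]=7=7: mid=8
end: lo=4, hi=7; arr = 5 4 5 5 7 7 7 7

5 4 5 5 7 7 7 7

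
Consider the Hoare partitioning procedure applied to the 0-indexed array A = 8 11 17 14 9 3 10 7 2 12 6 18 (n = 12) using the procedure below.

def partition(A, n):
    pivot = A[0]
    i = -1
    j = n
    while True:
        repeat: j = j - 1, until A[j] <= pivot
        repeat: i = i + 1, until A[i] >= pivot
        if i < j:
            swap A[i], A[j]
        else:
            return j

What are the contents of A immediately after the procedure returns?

6 2 7 3 9 14 10 17 11 12 8 18

pivot = A[0] = 8; i = -1, j = 12
j→10 (A[10]=6≤8), i→0 (A[0]=8≥8); i<j, swap → 6 11 17 14 9 3 10 7 2 12 8 18
j→8 (A[8]=2≤8), i→1 (A[1]=11≥8); i<j, swap → 6 2 17 14 9 3 10 7 11 12 8 18
j→7 (A[7]=7≤8), i→2 (A[2]=17≥8); i<j, swap → 6 2 7 14 9 3 10 17 11 12 8 18
j→5 (A[5]=3≤8), i→3 (A[3]=14≥8); i<j, swap → 6 2 7 3 9 14 10 17 11 12 8 18
j→3, i→4; i≥j, return j=3. A = 6 2 7 3 9 14 10 17 11 12 8 18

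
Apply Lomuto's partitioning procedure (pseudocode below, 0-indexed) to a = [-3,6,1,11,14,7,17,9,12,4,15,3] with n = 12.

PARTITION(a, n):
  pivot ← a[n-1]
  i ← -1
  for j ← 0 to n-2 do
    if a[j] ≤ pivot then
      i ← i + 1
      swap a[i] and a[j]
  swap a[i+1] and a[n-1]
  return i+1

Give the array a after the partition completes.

pivot=3, i=-1
j=0: -3≤3, i=0, swap(0,0) ⇒ [-3,6,1,11,14,7,17,9,12,4,15,3]
j=1: 6>3, skip
j=2: 1≤3, i=1, swap(1,2) ⇒ [-3,1,6,11,14,7,17,9,12,4,15,3]
j=3: 11>3, skip
j=4: 14>3, skip
j=5: 7>3, skip
j=6: 17>3, skip
j=7: 9>3, skip
j=8: 12>3, skip
j=9: 4>3, skip
j=10: 15>3, skip
swap(2,11) ⇒ [-3,1,3,11,14,7,17,9,12,4,15,6]; return 2

[-3,1,3,11,14,7,17,9,12,4,15,6]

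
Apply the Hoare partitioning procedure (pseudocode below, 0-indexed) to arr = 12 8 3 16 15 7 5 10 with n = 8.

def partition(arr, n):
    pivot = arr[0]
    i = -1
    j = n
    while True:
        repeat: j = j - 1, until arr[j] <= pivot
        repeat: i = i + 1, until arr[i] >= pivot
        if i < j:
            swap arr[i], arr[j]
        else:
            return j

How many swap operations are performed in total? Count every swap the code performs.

pivot = arr[0] = 12; i = -1, j = 8
j→7 (arr[7]=10≤12), i→0 (arr[0]=12≥12); i<j, swap → 10 8 3 16 15 7 5 12
j→6 (arr[6]=5≤12), i→3 (arr[3]=16≥12); i<j, swap → 10 8 3 5 15 7 16 12
j→5 (arr[5]=7≤12), i→4 (arr[4]=15≥12); i<j, swap → 10 8 3 5 7 15 16 12
j→4, i→5; i≥j, return j=4. arr = 10 8 3 5 7 15 16 12

3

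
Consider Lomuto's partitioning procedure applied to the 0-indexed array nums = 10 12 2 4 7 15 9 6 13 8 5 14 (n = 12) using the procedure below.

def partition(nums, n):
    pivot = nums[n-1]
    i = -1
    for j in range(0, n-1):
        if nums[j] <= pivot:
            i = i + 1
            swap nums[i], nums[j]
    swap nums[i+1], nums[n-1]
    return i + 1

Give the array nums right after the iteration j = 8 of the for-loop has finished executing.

10 12 2 4 7 9 6 13 15 8 5 14

pivot = nums[11] = 14; i = -1
j=0: nums[0]=10 ≤ 14 → i=0, swap nums[0],nums[0] (no change) → 10 12 2 4 7 15 9 6 13 8 5 14
j=1: nums[1]=12 ≤ 14 → i=1, swap nums[1],nums[1] (no change) → 10 12 2 4 7 15 9 6 13 8 5 14
j=2: nums[2]=2 ≤ 14 → i=2, swap nums[2],nums[2] (no change) → 10 12 2 4 7 15 9 6 13 8 5 14
j=3: nums[3]=4 ≤ 14 → i=3, swap nums[3],nums[3] (no change) → 10 12 2 4 7 15 9 6 13 8 5 14
j=4: nums[4]=7 ≤ 14 → i=4, swap nums[4],nums[4] (no change) → 10 12 2 4 7 15 9 6 13 8 5 14
j=5: nums[5]=15 > 14 → no swap
j=6: nums[6]=9 ≤ 14 → i=5, swap nums[5],nums[6] → 10 12 2 4 7 9 15 6 13 8 5 14
j=7: nums[7]=6 ≤ 14 → i=6, swap nums[6],nums[7] → 10 12 2 4 7 9 6 15 13 8 5 14
j=8: nums[8]=13 ≤ 14 → i=7, swap nums[7],nums[8] → 10 12 2 4 7 9 6 13 15 8 5 14
(after j=8) nums = 10 12 2 4 7 9 6 13 15 8 5 14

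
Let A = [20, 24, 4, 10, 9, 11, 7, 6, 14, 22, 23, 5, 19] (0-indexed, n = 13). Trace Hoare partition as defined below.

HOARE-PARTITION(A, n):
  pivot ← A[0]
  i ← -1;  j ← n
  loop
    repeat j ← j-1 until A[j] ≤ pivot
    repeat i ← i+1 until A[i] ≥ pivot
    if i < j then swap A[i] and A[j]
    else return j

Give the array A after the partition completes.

[19, 5, 4, 10, 9, 11, 7, 6, 14, 22, 23, 24, 20]

pivot=20
j stops at 12 (19), i stops at 0 (20); swap ⇒ [19, 24, 4, 10, 9, 11, 7, 6, 14, 22, 23, 5, 20]
j stops at 11 (5), i stops at 1 (24); swap ⇒ [19, 5, 4, 10, 9, 11, 7, 6, 14, 22, 23, 24, 20]
j stops at 8, i stops at 9; i≥j ⇒ return 8. A=[19, 5, 4, 10, 9, 11, 7, 6, 14, 22, 23, 24, 20]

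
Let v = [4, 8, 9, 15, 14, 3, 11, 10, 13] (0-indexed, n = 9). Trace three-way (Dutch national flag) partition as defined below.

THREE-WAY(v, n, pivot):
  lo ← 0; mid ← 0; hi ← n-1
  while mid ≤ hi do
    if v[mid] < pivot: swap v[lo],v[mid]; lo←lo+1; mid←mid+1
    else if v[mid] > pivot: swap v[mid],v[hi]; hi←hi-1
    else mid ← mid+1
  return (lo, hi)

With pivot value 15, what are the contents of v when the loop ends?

pivot = 15; lo=0, mid=0, hi=8
v[mid]=4<15: swap v[0],v[0]; lo=1,mid=1 → [4, 8, 9, 15, 14, 3, 11, 10, 13]
v[mid]=8<15: swap v[1],v[1]; lo=2,mid=2 → [4, 8, 9, 15, 14, 3, 11, 10, 13]
v[mid]=9<15: swap v[2],v[2]; lo=3,mid=3 → [4, 8, 9, 15, 14, 3, 11, 10, 13]
v[mid]=15=15: mid=4
v[mid]=14<15: swap v[3],v[4]; lo=4,mid=5 → [4, 8, 9, 14, 15, 3, 11, 10, 13]
v[mid]=3<15: swap v[4],v[5]; lo=5,mid=6 → [4, 8, 9, 14, 3, 15, 11, 10, 13]
v[mid]=11<15: swap v[5],v[6]; lo=6,mid=7 → [4, 8, 9, 14, 3, 11, 15, 10, 13]
v[mid]=10<15: swap v[6],v[7]; lo=7,mid=8 → [4, 8, 9, 14, 3, 11, 10, 15, 13]
v[mid]=13<15: swap v[7],v[8]; lo=8,mid=9 → [4, 8, 9, 14, 3, 11, 10, 13, 15]
end: lo=8, hi=8; v = [4, 8, 9, 14, 3, 11, 10, 13, 15]

[4, 8, 9, 14, 3, 11, 10, 13, 15]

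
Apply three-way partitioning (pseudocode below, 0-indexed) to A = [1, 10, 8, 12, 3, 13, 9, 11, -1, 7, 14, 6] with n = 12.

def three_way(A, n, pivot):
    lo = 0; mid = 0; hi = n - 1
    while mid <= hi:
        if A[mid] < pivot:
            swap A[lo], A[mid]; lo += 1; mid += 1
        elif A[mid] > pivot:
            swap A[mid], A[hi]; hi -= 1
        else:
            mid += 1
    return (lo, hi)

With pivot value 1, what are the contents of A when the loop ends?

lo=0 mid=0 hi=11
1=1: mid=1
10>1: swap(1,11), hi=10 ⇒ [1, 6, 8, 12, 3, 13, 9, 11, -1, 7, 14, 10]
6>1: swap(1,10), hi=9 ⇒ [1, 14, 8, 12, 3, 13, 9, 11, -1, 7, 6, 10]
14>1: swap(1,9), hi=8 ⇒ [1, 7, 8, 12, 3, 13, 9, 11, -1, 14, 6, 10]
7>1: swap(1,8), hi=7 ⇒ [1, -1, 8, 12, 3, 13, 9, 11, 7, 14, 6, 10]
-1<1: swap(0,1), lo=1 mid=2 ⇒ [-1, 1, 8, 12, 3, 13, 9, 11, 7, 14, 6, 10]
8>1: swap(2,7), hi=6 ⇒ [-1, 1, 11, 12, 3, 13, 9, 8, 7, 14, 6, 10]
11>1: swap(2,6), hi=5 ⇒ [-1, 1, 9, 12, 3, 13, 11, 8, 7, 14, 6, 10]
9>1: swap(2,5), hi=4 ⇒ [-1, 1, 13, 12, 3, 9, 11, 8, 7, 14, 6, 10]
13>1: swap(2,4), hi=3 ⇒ [-1, 1, 3, 12, 13, 9, 11, 8, 7, 14, 6, 10]
3>1: swap(2,3), hi=2 ⇒ [-1, 1, 12, 3, 13, 9, 11, 8, 7, 14, 6, 10]
12>1: swap(2,2), hi=1 ⇒ [-1, 1, 12, 3, 13, 9, 11, 8, 7, 14, 6, 10]
done. lo=1 hi=1; A=[-1, 1, 12, 3, 13, 9, 11, 8, 7, 14, 6, 10]

[-1, 1, 12, 3, 13, 9, 11, 8, 7, 14, 6, 10]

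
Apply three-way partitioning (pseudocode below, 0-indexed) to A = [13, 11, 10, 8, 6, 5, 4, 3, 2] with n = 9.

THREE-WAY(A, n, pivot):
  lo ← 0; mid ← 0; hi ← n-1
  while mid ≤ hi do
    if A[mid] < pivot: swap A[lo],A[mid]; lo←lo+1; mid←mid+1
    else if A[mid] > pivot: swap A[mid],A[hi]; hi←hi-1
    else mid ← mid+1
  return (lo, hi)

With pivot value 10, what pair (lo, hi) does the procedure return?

lo=0 mid=0 hi=8
13>10: swap(0,8), hi=7 ⇒ [2, 11, 10, 8, 6, 5, 4, 3, 13]
2<10: swap(0,0), lo=1 mid=1 ⇒ [2, 11, 10, 8, 6, 5, 4, 3, 13]
11>10: swap(1,7), hi=6 ⇒ [2, 3, 10, 8, 6, 5, 4, 11, 13]
3<10: swap(1,1), lo=2 mid=2 ⇒ [2, 3, 10, 8, 6, 5, 4, 11, 13]
10=10: mid=3
8<10: swap(2,3), lo=3 mid=4 ⇒ [2, 3, 8, 10, 6, 5, 4, 11, 13]
6<10: swap(3,4), lo=4 mid=5 ⇒ [2, 3, 8, 6, 10, 5, 4, 11, 13]
5<10: swap(4,5), lo=5 mid=6 ⇒ [2, 3, 8, 6, 5, 10, 4, 11, 13]
4<10: swap(5,6), lo=6 mid=7 ⇒ [2, 3, 8, 6, 5, 4, 10, 11, 13]
done. lo=6 hi=6; A=[2, 3, 8, 6, 5, 4, 10, 11, 13]

(6, 6)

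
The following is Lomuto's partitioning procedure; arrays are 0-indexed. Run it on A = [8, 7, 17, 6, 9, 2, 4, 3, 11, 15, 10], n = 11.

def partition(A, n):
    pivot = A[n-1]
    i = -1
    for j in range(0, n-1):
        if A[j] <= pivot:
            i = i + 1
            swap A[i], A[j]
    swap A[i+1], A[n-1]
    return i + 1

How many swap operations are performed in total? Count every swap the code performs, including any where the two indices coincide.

8

pivot = A[10] = 10; i = -1
j=0: A[0]=8 ≤ 10 → i=0, swap A[0],A[0] (no change) → [8, 7, 17, 6, 9, 2, 4, 3, 11, 15, 10]
j=1: A[1]=7 ≤ 10 → i=1, swap A[1],A[1] (no change) → [8, 7, 17, 6, 9, 2, 4, 3, 11, 15, 10]
j=2: A[2]=17 > 10 → no swap
j=3: A[3]=6 ≤ 10 → i=2, swap A[2],A[3] → [8, 7, 6, 17, 9, 2, 4, 3, 11, 15, 10]
j=4: A[4]=9 ≤ 10 → i=3, swap A[3],A[4] → [8, 7, 6, 9, 17, 2, 4, 3, 11, 15, 10]
j=5: A[5]=2 ≤ 10 → i=4, swap A[4],A[5] → [8, 7, 6, 9, 2, 17, 4, 3, 11, 15, 10]
j=6: A[6]=4 ≤ 10 → i=5, swap A[5],A[6] → [8, 7, 6, 9, 2, 4, 17, 3, 11, 15, 10]
j=7: A[7]=3 ≤ 10 → i=6, swap A[6],A[7] → [8, 7, 6, 9, 2, 4, 3, 17, 11, 15, 10]
j=8: A[8]=11 > 10 → no swap
j=9: A[9]=15 > 10 → no swap
final swap A[7],A[10] → [8, 7, 6, 9, 2, 4, 3, 10, 11, 15, 17]; return 7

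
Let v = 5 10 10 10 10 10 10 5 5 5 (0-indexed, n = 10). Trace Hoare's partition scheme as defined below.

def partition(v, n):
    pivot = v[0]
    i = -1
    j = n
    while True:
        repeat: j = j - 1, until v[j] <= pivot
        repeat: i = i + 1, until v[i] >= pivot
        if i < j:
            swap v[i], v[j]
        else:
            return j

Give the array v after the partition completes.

5 5 5 10 10 10 10 10 10 5

pivot = v[0] = 5; i = -1, j = 10
j→9 (v[9]=5≤5), i→0 (v[0]=5≥5); i<j, swap → 5 10 10 10 10 10 10 5 5 5
j→8 (v[8]=5≤5), i→1 (v[1]=10≥5); i<j, swap → 5 5 10 10 10 10 10 5 10 5
j→7 (v[7]=5≤5), i→2 (v[2]=10≥5); i<j, swap → 5 5 5 10 10 10 10 10 10 5
j→2, i→3; i≥j, return j=2. v = 5 5 5 10 10 10 10 10 10 5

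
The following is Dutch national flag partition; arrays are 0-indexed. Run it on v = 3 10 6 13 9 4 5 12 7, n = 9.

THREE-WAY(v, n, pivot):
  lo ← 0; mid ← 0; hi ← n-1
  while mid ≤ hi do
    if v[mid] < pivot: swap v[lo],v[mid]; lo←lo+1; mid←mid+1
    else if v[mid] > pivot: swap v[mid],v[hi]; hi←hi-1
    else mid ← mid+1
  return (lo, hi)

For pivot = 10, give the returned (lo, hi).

(6, 6)

pivot = 10; lo=0, mid=0, hi=8
v[mid]=3<10: swap v[0],v[0]; lo=1,mid=1 → 3 10 6 13 9 4 5 12 7
v[mid]=10=10: mid=2
v[mid]=6<10: swap v[1],v[2]; lo=2,mid=3 → 3 6 10 13 9 4 5 12 7
v[mid]=13>10: swap v[3],v[8]; hi=7 → 3 6 10 7 9 4 5 12 13
v[mid]=7<10: swap v[2],v[3]; lo=3,mid=4 → 3 6 7 10 9 4 5 12 13
v[mid]=9<10: swap v[3],v[4]; lo=4,mid=5 → 3 6 7 9 10 4 5 12 13
v[mid]=4<10: swap v[4],v[5]; lo=5,mid=6 → 3 6 7 9 4 10 5 12 13
v[mid]=5<10: swap v[5],v[6]; lo=6,mid=7 → 3 6 7 9 4 5 10 12 13
v[mid]=12>10: swap v[7],v[7]; hi=6 → 3 6 7 9 4 5 10 12 13
end: lo=6, hi=6; v = 3 6 7 9 4 5 10 12 13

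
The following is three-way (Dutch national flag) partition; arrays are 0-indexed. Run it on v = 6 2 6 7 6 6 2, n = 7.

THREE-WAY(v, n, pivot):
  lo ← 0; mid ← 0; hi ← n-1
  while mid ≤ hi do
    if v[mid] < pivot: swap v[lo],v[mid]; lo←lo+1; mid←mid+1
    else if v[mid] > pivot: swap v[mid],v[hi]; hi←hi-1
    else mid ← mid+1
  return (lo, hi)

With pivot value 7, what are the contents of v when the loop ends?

pivot = 7; lo=0, mid=0, hi=6
v[mid]=6<7: swap v[0],v[0]; lo=1,mid=1 → 6 2 6 7 6 6 2
v[mid]=2<7: swap v[1],v[1]; lo=2,mid=2 → 6 2 6 7 6 6 2
v[mid]=6<7: swap v[2],v[2]; lo=3,mid=3 → 6 2 6 7 6 6 2
v[mid]=7=7: mid=4
v[mid]=6<7: swap v[3],v[4]; lo=4,mid=5 → 6 2 6 6 7 6 2
v[mid]=6<7: swap v[4],v[5]; lo=5,mid=6 → 6 2 6 6 6 7 2
v[mid]=2<7: swap v[5],v[6]; lo=6,mid=7 → 6 2 6 6 6 2 7
end: lo=6, hi=6; v = 6 2 6 6 6 2 7

6 2 6 6 6 2 7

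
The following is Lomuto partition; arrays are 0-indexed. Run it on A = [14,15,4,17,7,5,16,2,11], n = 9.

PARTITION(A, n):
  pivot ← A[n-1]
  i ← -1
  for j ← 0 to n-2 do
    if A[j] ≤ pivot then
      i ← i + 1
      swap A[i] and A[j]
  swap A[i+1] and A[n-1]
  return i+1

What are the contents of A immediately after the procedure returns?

pivot=11, i=-1
j=0: 14>11, skip
j=1: 15>11, skip
j=2: 4≤11, i=0, swap(0,2) ⇒ [4,15,14,17,7,5,16,2,11]
j=3: 17>11, skip
j=4: 7≤11, i=1, swap(1,4) ⇒ [4,7,14,17,15,5,16,2,11]
j=5: 5≤11, i=2, swap(2,5) ⇒ [4,7,5,17,15,14,16,2,11]
j=6: 16>11, skip
j=7: 2≤11, i=3, swap(3,7) ⇒ [4,7,5,2,15,14,16,17,11]
swap(4,8) ⇒ [4,7,5,2,11,14,16,17,15]; return 4

[4,7,5,2,11,14,16,17,15]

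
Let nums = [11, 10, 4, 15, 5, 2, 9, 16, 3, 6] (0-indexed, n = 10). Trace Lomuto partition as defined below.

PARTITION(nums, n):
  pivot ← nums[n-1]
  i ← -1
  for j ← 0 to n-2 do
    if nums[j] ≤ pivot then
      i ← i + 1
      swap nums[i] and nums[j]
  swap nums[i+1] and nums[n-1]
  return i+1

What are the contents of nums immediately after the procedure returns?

[4, 5, 2, 3, 6, 11, 9, 16, 15, 10]

pivot=6, i=-1
j=0: 11>6, skip
j=1: 10>6, skip
j=2: 4≤6, i=0, swap(0,2) ⇒ [4, 10, 11, 15, 5, 2, 9, 16, 3, 6]
j=3: 15>6, skip
j=4: 5≤6, i=1, swap(1,4) ⇒ [4, 5, 11, 15, 10, 2, 9, 16, 3, 6]
j=5: 2≤6, i=2, swap(2,5) ⇒ [4, 5, 2, 15, 10, 11, 9, 16, 3, 6]
j=6: 9>6, skip
j=7: 16>6, skip
j=8: 3≤6, i=3, swap(3,8) ⇒ [4, 5, 2, 3, 10, 11, 9, 16, 15, 6]
swap(4,9) ⇒ [4, 5, 2, 3, 6, 11, 9, 16, 15, 10]; return 4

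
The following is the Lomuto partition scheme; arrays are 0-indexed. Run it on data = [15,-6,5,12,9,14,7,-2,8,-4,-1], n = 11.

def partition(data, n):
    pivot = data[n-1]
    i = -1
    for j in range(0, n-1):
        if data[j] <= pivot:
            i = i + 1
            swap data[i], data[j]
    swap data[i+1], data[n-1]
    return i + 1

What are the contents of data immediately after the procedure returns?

pivot=-1, i=-1
j=0: 15>-1, skip
j=1: -6≤-1, i=0, swap(0,1) ⇒ [-6,15,5,12,9,14,7,-2,8,-4,-1]
j=2: 5>-1, skip
j=3: 12>-1, skip
j=4: 9>-1, skip
j=5: 14>-1, skip
j=6: 7>-1, skip
j=7: -2≤-1, i=1, swap(1,7) ⇒ [-6,-2,5,12,9,14,7,15,8,-4,-1]
j=8: 8>-1, skip
j=9: -4≤-1, i=2, swap(2,9) ⇒ [-6,-2,-4,12,9,14,7,15,8,5,-1]
swap(3,10) ⇒ [-6,-2,-4,-1,9,14,7,15,8,5,12]; return 3

[-6,-2,-4,-1,9,14,7,15,8,5,12]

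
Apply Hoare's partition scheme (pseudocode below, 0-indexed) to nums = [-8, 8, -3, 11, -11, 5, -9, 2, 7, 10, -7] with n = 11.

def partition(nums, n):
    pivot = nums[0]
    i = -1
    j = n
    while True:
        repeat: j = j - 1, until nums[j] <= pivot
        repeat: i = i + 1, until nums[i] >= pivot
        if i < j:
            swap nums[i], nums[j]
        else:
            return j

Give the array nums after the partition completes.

[-9, -11, -3, 11, 8, 5, -8, 2, 7, 10, -7]

pivot=-8
j stops at 6 (-9), i stops at 0 (-8); swap ⇒ [-9, 8, -3, 11, -11, 5, -8, 2, 7, 10, -7]
j stops at 4 (-11), i stops at 1 (8); swap ⇒ [-9, -11, -3, 11, 8, 5, -8, 2, 7, 10, -7]
j stops at 1, i stops at 2; i≥j ⇒ return 1. nums=[-9, -11, -3, 11, 8, 5, -8, 2, 7, 10, -7]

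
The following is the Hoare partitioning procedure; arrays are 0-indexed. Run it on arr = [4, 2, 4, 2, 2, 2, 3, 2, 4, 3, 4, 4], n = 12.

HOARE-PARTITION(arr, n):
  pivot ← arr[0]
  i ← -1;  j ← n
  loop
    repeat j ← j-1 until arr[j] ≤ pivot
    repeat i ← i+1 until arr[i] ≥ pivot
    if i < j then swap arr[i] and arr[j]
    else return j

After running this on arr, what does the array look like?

[4, 2, 4, 2, 2, 2, 3, 2, 3, 4, 4, 4]

pivot = arr[0] = 4; i = -1, j = 12
j→11 (arr[11]=4≤4), i→0 (arr[0]=4≥4); i<j, swap → [4, 2, 4, 2, 2, 2, 3, 2, 4, 3, 4, 4]
j→10 (arr[10]=4≤4), i→2 (arr[2]=4≥4); i<j, swap → [4, 2, 4, 2, 2, 2, 3, 2, 4, 3, 4, 4]
j→9 (arr[9]=3≤4), i→8 (arr[8]=4≥4); i<j, swap → [4, 2, 4, 2, 2, 2, 3, 2, 3, 4, 4, 4]
j→8, i→9; i≥j, return j=8. arr = [4, 2, 4, 2, 2, 2, 3, 2, 3, 4, 4, 4]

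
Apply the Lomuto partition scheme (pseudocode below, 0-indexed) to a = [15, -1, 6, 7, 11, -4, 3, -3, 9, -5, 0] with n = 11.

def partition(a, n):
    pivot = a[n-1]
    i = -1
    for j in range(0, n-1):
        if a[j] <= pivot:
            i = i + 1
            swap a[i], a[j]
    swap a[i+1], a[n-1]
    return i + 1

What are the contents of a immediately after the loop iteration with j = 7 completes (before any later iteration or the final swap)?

pivot=0, i=-1
j=0: 15>0, skip
j=1: -1≤0, i=0, swap(0,1) ⇒ [-1, 15, 6, 7, 11, -4, 3, -3, 9, -5, 0]
j=2: 6>0, skip
j=3: 7>0, skip
j=4: 11>0, skip
j=5: -4≤0, i=1, swap(1,5) ⇒ [-1, -4, 6, 7, 11, 15, 3, -3, 9, -5, 0]
j=6: 3>0, skip
j=7: -3≤0, i=2, swap(2,7) ⇒ [-1, -4, -3, 7, 11, 15, 3, 6, 9, -5, 0]
(after j=7) a = [-1, -4, -3, 7, 11, 15, 3, 6, 9, -5, 0]

[-1, -4, -3, 7, 11, 15, 3, 6, 9, -5, 0]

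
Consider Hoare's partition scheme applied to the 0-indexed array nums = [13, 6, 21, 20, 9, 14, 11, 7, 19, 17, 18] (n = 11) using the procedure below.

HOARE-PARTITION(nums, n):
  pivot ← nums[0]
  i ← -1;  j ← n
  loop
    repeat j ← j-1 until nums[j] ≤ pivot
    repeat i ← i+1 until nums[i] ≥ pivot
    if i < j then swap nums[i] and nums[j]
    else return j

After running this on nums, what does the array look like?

[7, 6, 11, 9, 20, 14, 21, 13, 19, 17, 18]

pivot = nums[0] = 13; i = -1, j = 11
j→7 (nums[7]=7≤13), i→0 (nums[0]=13≥13); i<j, swap → [7, 6, 21, 20, 9, 14, 11, 13, 19, 17, 18]
j→6 (nums[6]=11≤13), i→2 (nums[2]=21≥13); i<j, swap → [7, 6, 11, 20, 9, 14, 21, 13, 19, 17, 18]
j→4 (nums[4]=9≤13), i→3 (nums[3]=20≥13); i<j, swap → [7, 6, 11, 9, 20, 14, 21, 13, 19, 17, 18]
j→3, i→4; i≥j, return j=3. nums = [7, 6, 11, 9, 20, 14, 21, 13, 19, 17, 18]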